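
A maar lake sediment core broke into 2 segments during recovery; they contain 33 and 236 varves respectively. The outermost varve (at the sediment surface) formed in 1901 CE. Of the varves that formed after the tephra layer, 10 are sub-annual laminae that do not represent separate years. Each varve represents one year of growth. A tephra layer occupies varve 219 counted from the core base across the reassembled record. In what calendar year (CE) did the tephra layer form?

Total varves = 33 + 236 = 269.
The tephra layer sits at varve 219 from the core base, so 269 − 219 = 50 varves formed after it.
50 − 10 false = 40 true varves after the tephra layer.
1901 − 40 = 1861 CE.

1861 CE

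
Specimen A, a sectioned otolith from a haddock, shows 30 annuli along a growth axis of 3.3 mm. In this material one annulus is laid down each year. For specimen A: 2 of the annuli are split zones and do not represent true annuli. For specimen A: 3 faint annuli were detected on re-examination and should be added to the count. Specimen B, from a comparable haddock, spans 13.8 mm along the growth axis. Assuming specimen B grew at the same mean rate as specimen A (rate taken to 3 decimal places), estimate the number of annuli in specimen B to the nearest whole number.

Specimen A: correcting the raw count gives 30 − 2 + 3 = 31 true annuli.
A: Extension rate ≈ 3.3 / 31 = 0.106 mm/year.
For B, 13.8 / 0.106 = 130.19 years ≈ 130 annuli.

130 annuli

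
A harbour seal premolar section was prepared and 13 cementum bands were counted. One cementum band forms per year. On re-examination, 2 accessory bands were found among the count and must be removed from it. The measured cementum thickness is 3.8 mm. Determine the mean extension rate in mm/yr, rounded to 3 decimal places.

0.345 mm/yr

After corrections the count is 13 − 2 = 11 cementum bands.
Extension rate ≈ 3.8 / 11 = 0.345 mm/yr.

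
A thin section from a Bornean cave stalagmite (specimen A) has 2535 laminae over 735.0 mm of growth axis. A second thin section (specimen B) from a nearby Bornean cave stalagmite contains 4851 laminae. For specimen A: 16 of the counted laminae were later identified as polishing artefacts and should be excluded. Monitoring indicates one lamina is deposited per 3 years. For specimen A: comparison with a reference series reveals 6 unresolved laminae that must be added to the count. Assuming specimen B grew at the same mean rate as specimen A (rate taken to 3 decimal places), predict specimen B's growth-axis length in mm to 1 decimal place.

Specimen A: after corrections the count is 2535 − 16 + 6 = 2525 laminae.
Specimen A: at 3 years per lamina, 2525 × 3 = 7575 years.
A: Mean rate = 735.0 mm / 7575 years ≈ 0.097 mm per year.
Specimen B: 4851 laminae at 3 years each span 4851 × 3 = 14553 years. Length of B = 0.097 × 14553 = 1411.6 mm.

1411.6 mm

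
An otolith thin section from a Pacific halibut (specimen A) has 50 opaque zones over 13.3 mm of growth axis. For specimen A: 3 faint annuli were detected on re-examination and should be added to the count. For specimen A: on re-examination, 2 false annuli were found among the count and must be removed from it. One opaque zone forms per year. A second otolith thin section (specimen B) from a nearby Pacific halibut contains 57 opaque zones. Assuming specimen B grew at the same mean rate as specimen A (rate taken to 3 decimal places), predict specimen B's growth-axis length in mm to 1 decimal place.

Specimen A: correcting the raw count gives 50 − 2 + 3 = 51 true opaque zones.
A: Extension rate ≈ 13.3 / 51 = 0.261 mm/year.
Length of B = 0.261 × 57 = 14.9 mm.

14.9 mm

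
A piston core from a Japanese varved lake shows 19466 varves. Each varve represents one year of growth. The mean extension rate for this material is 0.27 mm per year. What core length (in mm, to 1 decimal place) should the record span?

The record spans 19466 years at 0.27 mm per year.
19466 years at 0.27 mm/year gives 0.27 × 19466 = 5255.8 mm.

5255.8 mm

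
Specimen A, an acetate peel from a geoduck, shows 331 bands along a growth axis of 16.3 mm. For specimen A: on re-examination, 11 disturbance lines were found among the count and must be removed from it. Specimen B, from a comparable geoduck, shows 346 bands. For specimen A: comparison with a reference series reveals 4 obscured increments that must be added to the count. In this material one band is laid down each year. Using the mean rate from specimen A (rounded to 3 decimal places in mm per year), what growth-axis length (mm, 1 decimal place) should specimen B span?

17.3 mm

Specimen A: correcting the raw count gives 331 − 11 + 4 = 324 true bands.
A: 16.3 mm over 324 years gives 16.3 / 324 ≈ 0.050 mm/year.
For B, 0.050 mm/year × 346 years = 17.3 mm.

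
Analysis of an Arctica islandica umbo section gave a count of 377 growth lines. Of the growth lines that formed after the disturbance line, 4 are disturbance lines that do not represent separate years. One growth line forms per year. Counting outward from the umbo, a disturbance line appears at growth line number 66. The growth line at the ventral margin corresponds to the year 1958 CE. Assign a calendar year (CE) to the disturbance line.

1651 CE

The disturbance line sits at growth line 66 from the umbo, so 377 − 66 = 311 growth lines formed after it.
Excluding 4 false growth lines: 311 − 4 = 307.
Counting back 307 years from 1958 CE places the disturbance line in 1958 − 307 = 1651 CE.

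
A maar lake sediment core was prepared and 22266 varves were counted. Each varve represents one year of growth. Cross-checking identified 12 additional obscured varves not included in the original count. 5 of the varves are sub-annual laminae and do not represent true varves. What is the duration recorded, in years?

22273 years

True varve count = 22266 − 5 + 12 = 22273.
At one varve per year, that is 22273 years.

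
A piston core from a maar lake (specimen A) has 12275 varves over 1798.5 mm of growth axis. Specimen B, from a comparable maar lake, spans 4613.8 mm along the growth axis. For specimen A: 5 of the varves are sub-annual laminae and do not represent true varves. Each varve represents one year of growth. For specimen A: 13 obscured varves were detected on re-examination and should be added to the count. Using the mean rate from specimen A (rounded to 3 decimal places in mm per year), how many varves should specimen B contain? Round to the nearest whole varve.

Specimen A: true varve count = 12275 − 5 + 13 = 12283.
A: Extension rate ≈ 1798.5 / 12283 = 0.146 mm/yr.
Specimen B: 4613.8 mm / 0.146 mm per year = 31601.37 years ≈ 31601 varves.

31601 varves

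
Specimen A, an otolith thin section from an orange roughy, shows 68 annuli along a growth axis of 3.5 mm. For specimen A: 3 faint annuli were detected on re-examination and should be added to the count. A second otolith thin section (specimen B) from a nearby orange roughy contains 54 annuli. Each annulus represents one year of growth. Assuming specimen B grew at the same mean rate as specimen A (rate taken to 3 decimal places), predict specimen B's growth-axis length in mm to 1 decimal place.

2.6 mm

Specimen A: after corrections the count is 68 + 3 = 71 annuli.
A: Extension rate ≈ 3.5 / 71 = 0.049 mm/year.
B's length ≈ 0.049 × 54 = 2.6 mm.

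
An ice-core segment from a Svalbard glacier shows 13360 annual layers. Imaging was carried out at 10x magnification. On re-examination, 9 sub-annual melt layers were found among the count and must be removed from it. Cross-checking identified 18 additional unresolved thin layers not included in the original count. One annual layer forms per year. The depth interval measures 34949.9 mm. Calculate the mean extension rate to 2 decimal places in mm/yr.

Adjusted count: 13360 − 9 + 18 = 13369 annual layers.
Mean rate = 34949.9 mm / 13369 years ≈ 2.61 mm/yr.

2.61 mm/yr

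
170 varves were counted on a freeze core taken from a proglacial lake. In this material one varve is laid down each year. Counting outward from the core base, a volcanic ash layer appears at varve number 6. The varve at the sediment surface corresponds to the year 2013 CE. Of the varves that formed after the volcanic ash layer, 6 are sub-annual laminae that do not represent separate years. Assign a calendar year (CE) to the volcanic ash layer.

Between varve 6 and the sediment surface there are 170 − 6 = 164 varves.
Removing the 6 false varves leaves 164 − 6 = 158 true varves beyond the volcanic ash layer.
The varve at the sediment surface is 2013 CE, so the volcanic ash layer dates to 2013 − 158 = 1855 CE.

1855 CE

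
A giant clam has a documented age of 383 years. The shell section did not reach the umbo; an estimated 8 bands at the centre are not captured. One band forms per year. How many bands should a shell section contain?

375 bands

One band per year gives 383 bands over 383 years.
Less the 8 uncaptured bands: 383 − 8 = 375.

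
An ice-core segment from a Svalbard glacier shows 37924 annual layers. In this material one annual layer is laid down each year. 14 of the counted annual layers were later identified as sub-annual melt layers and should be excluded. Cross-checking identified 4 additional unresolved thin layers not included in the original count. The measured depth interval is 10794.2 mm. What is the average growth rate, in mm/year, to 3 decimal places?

Adjusted count: 37924 − 14 + 4 = 37914 annual layers.
Mean rate = 10794.2 mm / 37914 years ≈ 0.285 mm/year.

0.285 mm/year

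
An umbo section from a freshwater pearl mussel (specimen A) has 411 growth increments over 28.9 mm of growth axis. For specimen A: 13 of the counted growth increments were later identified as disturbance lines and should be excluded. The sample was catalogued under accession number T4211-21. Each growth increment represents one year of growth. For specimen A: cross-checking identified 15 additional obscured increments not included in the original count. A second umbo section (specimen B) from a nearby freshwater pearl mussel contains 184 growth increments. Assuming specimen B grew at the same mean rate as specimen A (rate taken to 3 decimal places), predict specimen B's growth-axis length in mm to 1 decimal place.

Specimen A: adjusted count: 411 − 13 + 15 = 413 growth increments.
A: Extension rate ≈ 28.9 / 413 = 0.070 mm/year.
For B, 0.070 mm/year × 184 years = 12.9 mm.

12.9 mm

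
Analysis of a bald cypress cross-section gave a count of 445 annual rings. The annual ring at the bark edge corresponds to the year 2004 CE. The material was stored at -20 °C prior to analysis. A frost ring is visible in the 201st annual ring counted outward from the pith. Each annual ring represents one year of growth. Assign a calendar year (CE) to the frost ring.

445 − 201 = 244 annual rings lie beyond the frost ring toward the bark edge.
Counting back 244 years from 2004 CE places the frost ring in 2004 − 244 = 1760 CE.

1760 CE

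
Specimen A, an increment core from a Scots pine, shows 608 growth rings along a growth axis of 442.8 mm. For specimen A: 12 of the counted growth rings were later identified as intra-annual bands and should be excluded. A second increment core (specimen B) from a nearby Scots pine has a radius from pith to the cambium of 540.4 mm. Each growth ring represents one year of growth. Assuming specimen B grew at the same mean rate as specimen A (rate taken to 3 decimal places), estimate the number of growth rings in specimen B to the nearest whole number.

727 growth rings

Specimen A: adjusted count: 608 − 12 = 596 growth rings.
A: Extension rate ≈ 442.8 / 596 = 0.743 mm/yr.
Specimen B: 540.4 mm / 0.743 mm per year = 727.32 years ≈ 727 growth rings.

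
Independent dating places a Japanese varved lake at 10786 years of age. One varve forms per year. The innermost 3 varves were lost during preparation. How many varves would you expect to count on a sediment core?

10783 varves

Expected varves over 10786 years: 10786.
Subtracting the 3 varves not captured gives 10786 − 3 = 10783 varves in the record.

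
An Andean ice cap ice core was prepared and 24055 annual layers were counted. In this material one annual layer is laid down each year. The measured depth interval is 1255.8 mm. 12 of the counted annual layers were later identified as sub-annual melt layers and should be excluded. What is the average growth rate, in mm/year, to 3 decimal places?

0.052 mm/year

After corrections the count is 24055 − 12 = 24043 annual layers.
Extension rate ≈ 1255.8 / 24043 = 0.052 mm/year.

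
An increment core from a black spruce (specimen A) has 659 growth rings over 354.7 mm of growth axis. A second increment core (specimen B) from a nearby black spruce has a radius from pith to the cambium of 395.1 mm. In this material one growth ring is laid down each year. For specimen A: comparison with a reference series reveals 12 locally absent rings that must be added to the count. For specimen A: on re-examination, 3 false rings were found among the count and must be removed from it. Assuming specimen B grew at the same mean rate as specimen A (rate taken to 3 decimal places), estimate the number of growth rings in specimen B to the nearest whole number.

Specimen A: adjusted count: 659 − 3 + 12 = 668 growth rings.
A: Mean rate = 354.7 mm / 668 years ≈ 0.531 mm/yr.
For B, 395.1 / 0.531 = 744.07 years ≈ 744 growth rings.

744 growth rings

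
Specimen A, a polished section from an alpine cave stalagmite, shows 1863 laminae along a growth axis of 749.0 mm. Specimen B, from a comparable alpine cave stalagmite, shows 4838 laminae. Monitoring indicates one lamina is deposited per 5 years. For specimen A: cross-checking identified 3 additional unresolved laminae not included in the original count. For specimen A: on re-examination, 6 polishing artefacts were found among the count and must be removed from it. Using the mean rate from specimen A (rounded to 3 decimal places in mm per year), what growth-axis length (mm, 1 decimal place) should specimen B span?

1959.4 mm

Specimen A: after corrections the count is 1863 − 6 + 3 = 1860 laminae.
Specimen A: multiplying by 5 years per lamina: 1860 × 5 = 9300 years.
A: Mean rate = 749.0 mm / 9300 years ≈ 0.081 mm/yr.
Specimen B: multiplying by 5 years per lamina: 4838 × 5 = 24190 years. B's length ≈ 0.081 × 24190 = 1959.4 mm.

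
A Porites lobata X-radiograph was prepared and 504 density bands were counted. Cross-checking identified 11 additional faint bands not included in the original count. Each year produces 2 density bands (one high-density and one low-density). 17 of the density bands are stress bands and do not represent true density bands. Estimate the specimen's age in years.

249 years

Adjusted count: 504 − 17 + 11 = 498 density bands.
498 density bands at 2 per year is 498 / 2 = 249 years.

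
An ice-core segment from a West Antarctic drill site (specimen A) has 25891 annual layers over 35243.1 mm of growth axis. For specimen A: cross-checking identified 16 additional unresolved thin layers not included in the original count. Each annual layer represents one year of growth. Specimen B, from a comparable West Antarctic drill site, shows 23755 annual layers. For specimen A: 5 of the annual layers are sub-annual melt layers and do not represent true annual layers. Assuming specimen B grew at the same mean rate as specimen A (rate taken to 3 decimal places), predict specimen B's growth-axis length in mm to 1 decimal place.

Specimen A: true annual layer count = 25891 − 5 + 16 = 25902.
A: Extension rate ≈ 35243.1 / 25902 = 1.361 mm/year.
For B, 1.361 mm/year × 23755 years = 32330.6 mm.

32330.6 mm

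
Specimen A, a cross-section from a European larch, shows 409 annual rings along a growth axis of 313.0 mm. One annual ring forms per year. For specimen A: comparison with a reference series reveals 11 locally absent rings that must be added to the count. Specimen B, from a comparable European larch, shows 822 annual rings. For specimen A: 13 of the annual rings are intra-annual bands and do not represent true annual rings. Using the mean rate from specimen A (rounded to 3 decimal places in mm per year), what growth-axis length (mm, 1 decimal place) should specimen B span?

632.1 mm

Specimen A: correcting the raw count gives 409 − 13 + 11 = 407 true annual rings.
A: 313.0 mm over 407 years gives 313.0 / 407 ≈ 0.769 mm/yr.
B's length ≈ 0.769 × 822 = 632.1 mm.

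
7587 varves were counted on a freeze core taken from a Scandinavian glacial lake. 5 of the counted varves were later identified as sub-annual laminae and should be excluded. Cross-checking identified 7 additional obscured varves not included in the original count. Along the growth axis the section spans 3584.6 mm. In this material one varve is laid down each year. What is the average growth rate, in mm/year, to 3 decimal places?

0.472 mm/year

Adjusted count: 7587 − 5 + 7 = 7589 varves.
Mean rate = 3584.6 mm / 7589 years ≈ 0.472 mm/year.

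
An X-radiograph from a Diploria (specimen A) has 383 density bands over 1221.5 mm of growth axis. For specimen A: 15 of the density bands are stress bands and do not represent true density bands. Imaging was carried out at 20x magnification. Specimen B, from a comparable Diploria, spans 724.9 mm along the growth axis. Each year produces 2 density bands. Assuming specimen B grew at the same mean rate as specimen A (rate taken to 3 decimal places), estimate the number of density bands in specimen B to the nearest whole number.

218 density bands

Specimen A: adjusted count: 383 − 15 = 368 density bands.
Specimen A: dividing by 2 density bands per year: 368 / 2 = 184 years.
A: Extension rate ≈ 1221.5 / 184 = 6.639 mm per year.
For B, 724.9 / 6.639 = 109.19 years; at 2 density bands per year that is 109.19 × 2 ≈ 218 density bands.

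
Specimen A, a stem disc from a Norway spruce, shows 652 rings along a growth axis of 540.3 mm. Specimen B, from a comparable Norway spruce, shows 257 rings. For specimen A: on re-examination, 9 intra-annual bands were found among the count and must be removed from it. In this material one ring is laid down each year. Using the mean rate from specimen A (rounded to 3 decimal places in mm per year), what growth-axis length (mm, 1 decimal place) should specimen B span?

Specimen A: correcting the raw count gives 652 − 9 = 643 true rings.
A: 540.3 mm over 643 years gives 540.3 / 643 ≈ 0.840 mm/yr.
For B, 0.840 mm/year × 257 years = 215.9 mm.

215.9 mm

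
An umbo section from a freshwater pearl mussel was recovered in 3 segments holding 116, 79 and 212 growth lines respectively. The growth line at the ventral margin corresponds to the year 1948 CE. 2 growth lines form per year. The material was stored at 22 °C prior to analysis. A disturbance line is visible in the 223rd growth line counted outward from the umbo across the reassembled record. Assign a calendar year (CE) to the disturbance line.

1856 CE

Total growth lines = 116 + 79 + 212 = 407.
The disturbance line sits at growth line 223 from the umbo, so 407 − 223 = 184 growth lines formed after it.
Dividing by 2 growth lines per year: 184 / 2 = 92 years.
1948 − 92 = 1856 CE.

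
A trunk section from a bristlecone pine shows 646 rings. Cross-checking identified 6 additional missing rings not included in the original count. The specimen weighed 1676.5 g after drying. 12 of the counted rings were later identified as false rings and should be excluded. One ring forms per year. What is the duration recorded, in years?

640 yr

Adjusted count: 646 − 12 + 6 = 640 rings.
With a one-to-one ring periodicity this is 640 years.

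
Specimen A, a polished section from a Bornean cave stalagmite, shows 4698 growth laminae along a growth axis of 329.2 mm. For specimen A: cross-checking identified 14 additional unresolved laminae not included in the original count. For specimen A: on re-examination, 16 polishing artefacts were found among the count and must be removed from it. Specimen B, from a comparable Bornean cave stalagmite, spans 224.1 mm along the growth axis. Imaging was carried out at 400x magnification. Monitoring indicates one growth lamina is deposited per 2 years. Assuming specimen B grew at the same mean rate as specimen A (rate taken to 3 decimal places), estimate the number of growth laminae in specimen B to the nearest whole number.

Specimen A: true growth lamina count = 4698 − 16 + 14 = 4696.
Specimen A: at 2 years per growth lamina, 4696 × 2 = 9392 years.
A: Mean rate = 329.2 mm / 9392 years ≈ 0.035 mm/year.
For B, 224.1 / 0.035 = 6402.86 years; at 2 years per growth lamina that is 6402.86 / 2 ≈ 3201 growth laminae.

3201 growth laminae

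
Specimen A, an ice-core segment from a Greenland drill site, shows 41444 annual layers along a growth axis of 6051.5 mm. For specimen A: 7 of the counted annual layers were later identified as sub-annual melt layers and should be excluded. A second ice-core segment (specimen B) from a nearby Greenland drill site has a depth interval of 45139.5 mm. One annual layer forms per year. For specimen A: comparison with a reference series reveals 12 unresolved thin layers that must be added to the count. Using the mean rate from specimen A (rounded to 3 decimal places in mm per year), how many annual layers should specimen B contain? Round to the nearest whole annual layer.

309175 annual layers

Specimen A: adjusted count: 41444 − 7 + 12 = 41449 annual layers.
A: Extension rate ≈ 6051.5 / 41449 = 0.146 mm/yr.
For B, 45139.5 / 0.146 = 309174.66 years ≈ 309175 annual layers.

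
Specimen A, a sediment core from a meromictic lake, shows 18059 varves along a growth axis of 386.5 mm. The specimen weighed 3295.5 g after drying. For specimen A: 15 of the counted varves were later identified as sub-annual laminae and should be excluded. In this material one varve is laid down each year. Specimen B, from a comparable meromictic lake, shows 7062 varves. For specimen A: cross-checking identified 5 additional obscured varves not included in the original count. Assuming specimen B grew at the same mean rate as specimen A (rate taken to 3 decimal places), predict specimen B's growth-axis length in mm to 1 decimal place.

148.3 mm

Specimen A: after corrections the count is 18059 − 15 + 5 = 18049 varves.
A: Extension rate ≈ 386.5 / 18049 = 0.021 mm per year.
For B, 0.021 mm/year × 7062 years = 148.3 mm.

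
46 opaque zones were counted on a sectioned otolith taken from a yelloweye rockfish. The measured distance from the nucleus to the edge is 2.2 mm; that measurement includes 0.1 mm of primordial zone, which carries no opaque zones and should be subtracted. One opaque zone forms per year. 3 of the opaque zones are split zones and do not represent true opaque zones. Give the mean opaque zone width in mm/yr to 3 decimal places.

True opaque zone count = 46 − 3 = 43.
The growth record spans 2.2 − 0.1 = 2.1 mm.
2.1 mm over 43 years gives 2.1 / 43 ≈ 0.049 mm/yr.

0.049 mm/yr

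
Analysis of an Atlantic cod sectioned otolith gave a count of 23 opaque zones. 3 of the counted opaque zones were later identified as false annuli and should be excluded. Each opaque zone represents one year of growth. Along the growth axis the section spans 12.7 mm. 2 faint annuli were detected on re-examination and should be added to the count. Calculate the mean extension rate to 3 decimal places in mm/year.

After corrections the count is 23 − 3 + 2 = 22 opaque zones.
Extension rate ≈ 12.7 / 22 = 0.577 mm/year.

0.577 mm/year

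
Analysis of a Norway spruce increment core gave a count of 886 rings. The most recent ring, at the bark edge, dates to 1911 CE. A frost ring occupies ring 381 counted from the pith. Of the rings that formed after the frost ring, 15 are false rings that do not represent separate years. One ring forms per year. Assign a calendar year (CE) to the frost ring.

Between ring 381 and the bark edge there are 886 − 381 = 505 rings.
Removing the 15 false rings leaves 505 − 15 = 490 true rings beyond the frost ring.
1911 − 490 = 1421 CE.

1421 CE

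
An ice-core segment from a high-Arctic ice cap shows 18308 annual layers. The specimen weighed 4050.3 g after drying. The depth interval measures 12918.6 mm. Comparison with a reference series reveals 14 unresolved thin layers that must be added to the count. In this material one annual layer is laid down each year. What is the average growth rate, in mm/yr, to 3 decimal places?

0.705 mm/yr

Adjusted count: 18308 + 14 = 18322 annual layers.
Extension rate ≈ 12918.6 / 18322 = 0.705 mm/yr.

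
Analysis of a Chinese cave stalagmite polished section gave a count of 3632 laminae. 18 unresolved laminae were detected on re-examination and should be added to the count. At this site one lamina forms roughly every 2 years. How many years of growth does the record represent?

7300 years

Adjusted count: 3632 + 18 = 3650 laminae.
3650 laminae at 2 years each span 3650 × 2 = 7300 years.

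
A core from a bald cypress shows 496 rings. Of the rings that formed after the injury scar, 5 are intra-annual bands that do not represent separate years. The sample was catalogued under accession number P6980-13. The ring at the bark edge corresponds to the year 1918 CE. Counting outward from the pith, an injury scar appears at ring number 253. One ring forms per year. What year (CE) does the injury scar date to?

1680 CE

The injury scar sits at ring 253 from the pith, so 496 − 253 = 243 rings formed after it.
243 − 5 false = 238 true rings after the injury scar.
1918 − 238 = 1680 CE.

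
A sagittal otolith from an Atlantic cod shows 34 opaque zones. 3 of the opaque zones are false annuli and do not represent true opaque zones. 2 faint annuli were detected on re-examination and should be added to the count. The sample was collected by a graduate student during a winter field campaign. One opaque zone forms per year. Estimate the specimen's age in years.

33 yr

After corrections the count is 34 − 3 + 2 = 33 opaque zones.
With a one-to-one opaque zone periodicity this is 33 years.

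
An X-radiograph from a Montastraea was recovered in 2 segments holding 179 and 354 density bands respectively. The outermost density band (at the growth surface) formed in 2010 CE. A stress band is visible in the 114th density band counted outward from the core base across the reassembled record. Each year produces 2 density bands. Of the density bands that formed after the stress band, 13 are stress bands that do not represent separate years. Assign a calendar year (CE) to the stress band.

Total density bands = 179 + 354 = 533.
Between density band 114 and the growth surface there are 533 − 114 = 419 density bands.
Removing the 13 false density bands leaves 419 − 13 = 406 true density bands beyond the stress band.
406 density bands at 2 per year is 406 / 2 = 203 years.
Counting back 203 years from 2010 CE places the stress band in 2010 − 203 = 1807 CE.

1807 CE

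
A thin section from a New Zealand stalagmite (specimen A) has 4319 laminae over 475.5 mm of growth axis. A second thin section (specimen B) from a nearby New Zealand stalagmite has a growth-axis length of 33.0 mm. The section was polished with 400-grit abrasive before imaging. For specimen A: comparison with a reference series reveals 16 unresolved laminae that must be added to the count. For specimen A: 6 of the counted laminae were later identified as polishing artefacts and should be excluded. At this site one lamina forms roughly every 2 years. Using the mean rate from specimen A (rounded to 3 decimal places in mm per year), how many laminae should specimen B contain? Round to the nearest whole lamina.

300 laminae

Specimen A: true lamina count = 4319 − 6 + 16 = 4329.
Specimen A: multiplying by 2 years per lamina: 4329 × 2 = 8658 years.
A: Mean rate = 475.5 mm / 8658 years ≈ 0.055 mm/yr.
Specimen B: 33.0 mm / 0.055 mm per year = 600.00 years; at 2 years per lamina that is 600.00 / 2 ≈ 300 laminae.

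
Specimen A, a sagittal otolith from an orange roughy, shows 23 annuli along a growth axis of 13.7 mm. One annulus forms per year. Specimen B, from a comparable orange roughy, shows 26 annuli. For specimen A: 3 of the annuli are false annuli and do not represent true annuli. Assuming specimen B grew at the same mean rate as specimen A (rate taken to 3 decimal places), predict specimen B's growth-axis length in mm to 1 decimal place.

Specimen A: correcting the raw count gives 23 − 3 = 20 true annuli.
A: Extension rate ≈ 13.7 / 20 = 0.685 mm/year.
For B, 0.685 mm/year × 26 years = 17.8 mm.

17.8 mm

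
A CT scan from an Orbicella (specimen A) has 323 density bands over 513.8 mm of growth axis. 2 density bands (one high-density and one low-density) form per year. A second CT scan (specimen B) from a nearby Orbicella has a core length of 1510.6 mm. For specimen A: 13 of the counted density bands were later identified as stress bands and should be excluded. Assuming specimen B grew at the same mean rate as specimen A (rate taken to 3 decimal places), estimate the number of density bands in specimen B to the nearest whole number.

911 density bands

Specimen A: correcting the raw count gives 323 − 13 = 310 true density bands.
Specimen A: 310 density bands at 2 per year is 310 / 2 = 155 years.
A: Mean rate = 513.8 mm / 155 years ≈ 3.315 mm per year.
For B, 1510.6 / 3.315 = 455.69 years; at 2 density bands per year that is 455.69 × 2 ≈ 911 density bands.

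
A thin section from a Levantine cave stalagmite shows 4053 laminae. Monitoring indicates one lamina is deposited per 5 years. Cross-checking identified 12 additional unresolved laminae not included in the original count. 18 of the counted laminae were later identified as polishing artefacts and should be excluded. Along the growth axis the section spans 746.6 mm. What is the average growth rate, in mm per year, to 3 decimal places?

Correcting the raw count gives 4053 − 18 + 12 = 4047 true laminae.
Multiplying by 5 years per lamina: 4047 × 5 = 20235 years.
746.6 mm over 20235 years gives 746.6 / 20235 ≈ 0.037 mm per year.

0.037 mm per year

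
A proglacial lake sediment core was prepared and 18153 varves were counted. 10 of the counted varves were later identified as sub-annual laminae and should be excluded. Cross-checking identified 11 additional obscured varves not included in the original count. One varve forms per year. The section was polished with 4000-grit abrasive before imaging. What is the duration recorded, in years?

Correcting the raw count gives 18153 − 10 + 11 = 18154 true varves.
At one varve per year, that is 18154 years.

18154 years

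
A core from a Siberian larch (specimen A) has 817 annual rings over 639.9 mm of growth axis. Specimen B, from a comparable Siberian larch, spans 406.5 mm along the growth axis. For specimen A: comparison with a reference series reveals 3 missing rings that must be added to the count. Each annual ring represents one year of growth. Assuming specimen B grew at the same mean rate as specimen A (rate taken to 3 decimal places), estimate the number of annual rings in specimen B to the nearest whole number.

Specimen A: after corrections the count is 817 + 3 = 820 annual rings.
A: 639.9 mm over 820 years gives 639.9 / 820 ≈ 0.780 mm/year.
Specimen B: 406.5 mm / 0.780 mm per year = 521.15 years ≈ 521 annual rings.

521 annual rings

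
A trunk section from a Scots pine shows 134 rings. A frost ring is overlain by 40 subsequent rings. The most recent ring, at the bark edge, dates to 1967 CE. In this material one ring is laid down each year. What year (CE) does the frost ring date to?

1927 CE

There are 40 rings younger than the frost ring.
Counting back 40 years from 1967 CE places the frost ring in 1967 − 40 = 1927 CE.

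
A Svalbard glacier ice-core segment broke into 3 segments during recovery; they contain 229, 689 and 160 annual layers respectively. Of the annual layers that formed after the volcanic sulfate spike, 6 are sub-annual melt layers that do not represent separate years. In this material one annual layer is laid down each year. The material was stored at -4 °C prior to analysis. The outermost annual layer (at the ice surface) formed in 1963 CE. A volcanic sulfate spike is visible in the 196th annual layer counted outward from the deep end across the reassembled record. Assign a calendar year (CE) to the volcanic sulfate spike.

Total annual layers = 229 + 689 + 160 = 1078.
Between annual layer 196 and the ice surface there are 1078 − 196 = 882 annual layers.
882 − 6 false = 876 true annual layers after the volcanic sulfate spike.
1963 − 876 = 1087 CE.

1087 CE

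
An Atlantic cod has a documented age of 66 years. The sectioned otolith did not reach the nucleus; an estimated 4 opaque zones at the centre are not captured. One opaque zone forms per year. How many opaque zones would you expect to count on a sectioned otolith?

At one opaque zone per year, 66 years correspond to 66 opaque zones.
Less the 4 uncaptured opaque zones: 66 − 4 = 62.

62 opaque zones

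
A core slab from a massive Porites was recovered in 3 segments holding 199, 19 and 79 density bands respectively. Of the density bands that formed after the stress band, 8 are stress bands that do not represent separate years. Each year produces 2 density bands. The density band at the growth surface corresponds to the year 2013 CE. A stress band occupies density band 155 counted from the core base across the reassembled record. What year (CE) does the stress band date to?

Total density bands = 199 + 19 + 79 = 297.
Between density band 155 and the growth surface there are 297 − 155 = 142 density bands.
142 − 8 false = 134 true density bands after the stress band.
134 density bands at 2 per year is 134 / 2 = 67 years.
2013 − 67 = 1946 CE.

1946 CE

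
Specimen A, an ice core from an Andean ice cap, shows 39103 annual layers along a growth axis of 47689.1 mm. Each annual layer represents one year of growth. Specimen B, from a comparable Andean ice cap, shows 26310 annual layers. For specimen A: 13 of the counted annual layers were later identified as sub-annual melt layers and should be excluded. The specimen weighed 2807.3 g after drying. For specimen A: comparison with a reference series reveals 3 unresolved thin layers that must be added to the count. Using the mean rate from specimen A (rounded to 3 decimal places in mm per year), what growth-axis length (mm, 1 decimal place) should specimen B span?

Specimen A: true annual layer count = 39103 − 13 + 3 = 39093.
A: Extension rate ≈ 47689.1 / 39093 = 1.220 mm/year.
For B, 1.220 mm/year × 26310 years = 32098.2 mm.

32098.2 mm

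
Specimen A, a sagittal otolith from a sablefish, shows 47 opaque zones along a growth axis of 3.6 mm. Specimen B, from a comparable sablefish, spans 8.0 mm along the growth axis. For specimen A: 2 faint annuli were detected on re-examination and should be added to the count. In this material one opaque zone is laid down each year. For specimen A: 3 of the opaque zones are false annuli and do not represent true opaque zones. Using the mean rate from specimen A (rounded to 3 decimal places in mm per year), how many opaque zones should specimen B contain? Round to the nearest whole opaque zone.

103 opaque zones

Specimen A: adjusted count: 47 − 3 + 2 = 46 opaque zones.
A: Mean rate = 3.6 mm / 46 years ≈ 0.078 mm/yr.
For B, 8.0 / 0.078 = 102.56 years ≈ 103 opaque zones.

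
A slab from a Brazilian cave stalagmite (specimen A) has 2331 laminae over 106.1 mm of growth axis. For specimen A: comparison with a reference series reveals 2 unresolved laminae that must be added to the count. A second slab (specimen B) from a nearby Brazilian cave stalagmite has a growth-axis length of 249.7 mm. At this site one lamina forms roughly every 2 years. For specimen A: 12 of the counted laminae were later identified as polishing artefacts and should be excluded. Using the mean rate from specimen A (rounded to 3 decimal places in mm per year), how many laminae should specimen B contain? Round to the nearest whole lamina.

Specimen A: adjusted count: 2331 − 12 + 2 = 2321 laminae.
Specimen A: 2321 laminae at 2 years each span 2321 × 2 = 4642 years.
A: Extension rate ≈ 106.1 / 4642 = 0.023 mm per year.
Specimen B: 249.7 mm / 0.023 mm per year = 10856.52 years; at 2 years per lamina that is 10856.52 / 2 ≈ 5428 laminae.

5428 laminae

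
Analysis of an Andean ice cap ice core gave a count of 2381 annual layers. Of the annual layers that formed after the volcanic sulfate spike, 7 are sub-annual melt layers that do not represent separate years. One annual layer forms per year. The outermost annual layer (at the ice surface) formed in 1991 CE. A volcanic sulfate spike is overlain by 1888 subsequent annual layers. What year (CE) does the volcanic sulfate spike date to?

1888 annual layers formed after the volcanic sulfate spike.
Excluding 7 false annual layers: 1888 − 7 = 1881.
1991 − 1881 = 110 CE.

110 CE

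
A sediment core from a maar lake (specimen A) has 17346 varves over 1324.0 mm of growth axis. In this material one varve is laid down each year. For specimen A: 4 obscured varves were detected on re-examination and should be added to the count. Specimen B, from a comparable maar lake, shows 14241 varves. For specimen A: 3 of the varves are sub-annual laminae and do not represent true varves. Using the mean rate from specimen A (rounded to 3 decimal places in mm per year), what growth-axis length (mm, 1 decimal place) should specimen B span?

Specimen A: true varve count = 17346 − 3 + 4 = 17347.
A: Extension rate ≈ 1324.0 / 17347 = 0.076 mm/yr.
Length of B = 0.076 × 14241 = 1082.3 mm.

1082.3 mm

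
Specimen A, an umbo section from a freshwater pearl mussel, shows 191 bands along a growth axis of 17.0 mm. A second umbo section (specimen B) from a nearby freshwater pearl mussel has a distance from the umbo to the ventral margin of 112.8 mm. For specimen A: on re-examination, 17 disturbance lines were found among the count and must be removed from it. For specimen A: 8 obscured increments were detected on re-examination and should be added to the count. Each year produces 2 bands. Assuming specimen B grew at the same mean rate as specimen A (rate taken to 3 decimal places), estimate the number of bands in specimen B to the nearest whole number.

1206 bands

Specimen A: adjusted count: 191 − 17 + 8 = 182 bands.
Specimen A: dividing by 2 bands per year: 182 / 2 = 91 years.
A: Extension rate ≈ 17.0 / 91 = 0.187 mm/year.
For B, 112.8 / 0.187 = 603.21 years; at 2 bands per year that is 603.21 × 2 ≈ 1206 bands.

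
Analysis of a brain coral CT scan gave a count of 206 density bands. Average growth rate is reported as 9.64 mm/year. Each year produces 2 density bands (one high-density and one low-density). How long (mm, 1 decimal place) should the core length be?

992.9 mm

Dividing by 2 density bands per year: 206 / 2 = 103 years.
Predicted length = 9.64 mm/year × 103 years = 992.9 mm.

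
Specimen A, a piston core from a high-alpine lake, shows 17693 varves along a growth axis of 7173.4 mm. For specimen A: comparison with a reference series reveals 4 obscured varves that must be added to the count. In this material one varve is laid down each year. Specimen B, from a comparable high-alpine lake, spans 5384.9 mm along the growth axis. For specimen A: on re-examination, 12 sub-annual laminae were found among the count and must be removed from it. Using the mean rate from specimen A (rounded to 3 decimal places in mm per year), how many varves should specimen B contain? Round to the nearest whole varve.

13263 varves

Specimen A: correcting the raw count gives 17693 − 12 + 4 = 17685 true varves.
A: Extension rate ≈ 7173.4 / 17685 = 0.406 mm per year.
Specimen B: 5384.9 mm / 0.406 mm per year = 13263.30 years ≈ 13263 varves.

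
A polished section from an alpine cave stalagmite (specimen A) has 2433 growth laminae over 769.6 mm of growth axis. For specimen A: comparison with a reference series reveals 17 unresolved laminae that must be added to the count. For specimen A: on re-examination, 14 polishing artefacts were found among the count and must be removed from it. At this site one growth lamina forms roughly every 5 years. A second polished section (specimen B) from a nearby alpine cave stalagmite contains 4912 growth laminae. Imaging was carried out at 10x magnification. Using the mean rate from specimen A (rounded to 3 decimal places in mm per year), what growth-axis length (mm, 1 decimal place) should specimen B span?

1547.3 mm

Specimen A: after corrections the count is 2433 − 14 + 17 = 2436 growth laminae.
Specimen A: at 5 years per growth lamina, 2436 × 5 = 12180 years.
A: Extension rate ≈ 769.6 / 12180 = 0.063 mm/year.
Specimen B: 4912 growth laminae at 5 years each span 4912 × 5 = 24560 years. For B, 0.063 mm/year × 24560 years = 1547.3 mm.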